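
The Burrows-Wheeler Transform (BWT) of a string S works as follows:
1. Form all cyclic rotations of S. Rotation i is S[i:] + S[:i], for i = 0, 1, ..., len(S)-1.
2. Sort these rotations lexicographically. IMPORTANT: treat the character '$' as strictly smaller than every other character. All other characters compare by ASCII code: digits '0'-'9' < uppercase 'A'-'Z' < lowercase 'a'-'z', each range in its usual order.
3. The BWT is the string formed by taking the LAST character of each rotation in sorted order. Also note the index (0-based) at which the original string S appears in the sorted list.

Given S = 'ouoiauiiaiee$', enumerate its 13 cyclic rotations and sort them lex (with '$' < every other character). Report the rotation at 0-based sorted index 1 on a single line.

All 13 rotations (rotation i = S[i:]+S[:i]):
  rot[0] = ouoiauiiaiee$
  rot[1] = uoiauiiaiee$o
  rot[2] = oiauiiaiee$ou
  rot[3] = iauiiaiee$ouo
  rot[4] = auiiaiee$ouoi
  rot[5] = uiiaiee$ouoia
  rot[6] = iiaiee$ouoiau
  rot[7] = iaiee$ouoiaui
  rot[8] = aiee$ouoiauii
  rot[9] = iee$ouoiauiia
  rot[10] = ee$ouoiauiiai
  rot[11] = e$ouoiauiiaie
  rot[12] = $ouoiauiiaiee
Sorted (with $ < everything):
  sorted[0] = $ouoiauiiaiee
  sorted[1] = aiee$ouoiauii
  sorted[2] = auiiaiee$ouoi
  sorted[3] = e$ouoiauiiaie
  sorted[4] = ee$ouoiauiiai
  sorted[5] = iaiee$ouoiaui
  sorted[6] = iauiiaiee$ouo
  sorted[7] = iee$ouoiauiia
  sorted[8] = iiaiee$ouoiau
  sorted[9] = oiauiiaiee$ou
  sorted[10] = ouoiauiiaiee$
  sorted[11] = uiiaiee$ouoia
  sorted[12] = uoiauiiaiee$o
sorted[1] = aiee$ouoiauii

Answer: aiee$ouoiauii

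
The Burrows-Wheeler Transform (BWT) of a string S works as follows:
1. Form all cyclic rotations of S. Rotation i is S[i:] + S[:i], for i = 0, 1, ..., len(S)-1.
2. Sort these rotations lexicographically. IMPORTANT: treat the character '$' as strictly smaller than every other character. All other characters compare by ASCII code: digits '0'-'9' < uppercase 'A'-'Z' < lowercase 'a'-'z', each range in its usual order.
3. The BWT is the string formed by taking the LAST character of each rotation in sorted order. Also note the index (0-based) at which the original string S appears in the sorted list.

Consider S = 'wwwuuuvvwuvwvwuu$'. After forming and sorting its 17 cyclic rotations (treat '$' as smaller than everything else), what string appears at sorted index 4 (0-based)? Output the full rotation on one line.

Answer: uuvvwuvwvwuu$wwwu

Derivation:
All 17 rotations (rotation i = S[i:]+S[:i]):
  rot[0] = wwwuuuvvwuvwvwuu$
  rot[1] = wwuuuvvwuvwvwuu$w
  rot[2] = wuuuvvwuvwvwuu$ww
  rot[3] = uuuvvwuvwvwuu$www
  rot[4] = uuvvwuvwvwuu$wwwu
  rot[5] = uvvwuvwvwuu$wwwuu
  rot[6] = vvwuvwvwuu$wwwuuu
  rot[7] = vwuvwvwuu$wwwuuuv
  rot[8] = wuvwvwuu$wwwuuuvv
  rot[9] = uvwvwuu$wwwuuuvvw
  rot[10] = vwvwuu$wwwuuuvvwu
  rot[11] = wvwuu$wwwuuuvvwuv
  rot[12] = vwuu$wwwuuuvvwuvw
  rot[13] = wuu$wwwuuuvvwuvwv
  rot[14] = uu$wwwuuuvvwuvwvw
  rot[15] = u$wwwuuuvvwuvwvwu
  rot[16] = $wwwuuuvvwuvwvwuu
Sorted (with $ < everything):
  sorted[0] = $wwwuuuvvwuvwvwuu
  sorted[1] = u$wwwuuuvvwuvwvwu
  sorted[2] = uu$wwwuuuvvwuvwvw
  sorted[3] = uuuvvwuvwvwuu$www
  sorted[4] = uuvvwuvwvwuu$wwwu
  sorted[5] = uvvwuvwvwuu$wwwuu
  sorted[6] = uvwvwuu$wwwuuuvvw
  sorted[7] = vvwuvwvwuu$wwwuuu
  sorted[8] = vwuu$wwwuuuvvwuvw
  sorted[9] = vwuvwvwuu$wwwuuuv
  sorted[10] = vwvwuu$wwwuuuvvwu
  sorted[11] = wuu$wwwuuuvvwuvwv
  sorted[12] = wuuuvvwuvwvwuu$ww
  sorted[13] = wuvwvwuu$wwwuuuvv
  sorted[14] = wvwuu$wwwuuuvvwuv
  sorted[15] = wwuuuvvwuvwvwuu$w
  sorted[16] = wwwuuuvvwuvwvwuu$
sorted[4] = uuvvwuvwvwuu$wwwu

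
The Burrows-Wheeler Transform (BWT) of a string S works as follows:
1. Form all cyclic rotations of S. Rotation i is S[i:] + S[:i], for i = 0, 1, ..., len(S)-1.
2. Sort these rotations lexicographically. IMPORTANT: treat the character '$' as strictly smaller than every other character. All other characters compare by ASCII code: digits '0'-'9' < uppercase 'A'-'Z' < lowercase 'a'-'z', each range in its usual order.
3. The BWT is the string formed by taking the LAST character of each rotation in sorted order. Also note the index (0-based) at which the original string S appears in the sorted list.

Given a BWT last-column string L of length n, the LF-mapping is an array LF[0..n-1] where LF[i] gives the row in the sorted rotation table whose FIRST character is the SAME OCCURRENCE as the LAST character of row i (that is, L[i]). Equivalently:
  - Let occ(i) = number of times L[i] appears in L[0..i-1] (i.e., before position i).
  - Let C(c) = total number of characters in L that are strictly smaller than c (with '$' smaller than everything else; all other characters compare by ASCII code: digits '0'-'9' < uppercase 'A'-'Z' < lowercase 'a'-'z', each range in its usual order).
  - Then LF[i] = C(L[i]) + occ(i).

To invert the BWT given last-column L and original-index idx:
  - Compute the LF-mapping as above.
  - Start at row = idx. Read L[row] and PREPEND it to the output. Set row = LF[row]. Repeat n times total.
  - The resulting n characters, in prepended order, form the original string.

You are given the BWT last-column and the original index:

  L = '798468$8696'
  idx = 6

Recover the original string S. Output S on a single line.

LF mapping: 5 9 6 1 2 7 0 8 3 10 4
Walk LF starting at row 6, prepending L[row]:
  step 1: row=6, L[6]='$', prepend. Next row=LF[6]=0
  step 2: row=0, L[0]='7', prepend. Next row=LF[0]=5
  step 3: row=5, L[5]='8', prepend. Next row=LF[5]=7
  step 4: row=7, L[7]='8', prepend. Next row=LF[7]=8
  step 5: row=8, L[8]='6', prepend. Next row=LF[8]=3
  step 6: row=3, L[3]='4', prepend. Next row=LF[3]=1
  step 7: row=1, L[1]='9', prepend. Next row=LF[1]=9
  step 8: row=9, L[9]='9', prepend. Next row=LF[9]=10
  step 9: row=10, L[10]='6', prepend. Next row=LF[10]=4
  step 10: row=4, L[4]='6', prepend. Next row=LF[4]=2
  step 11: row=2, L[2]='8', prepend. Next row=LF[2]=6
Reversed output: 8669946887$

Answer: 8669946887$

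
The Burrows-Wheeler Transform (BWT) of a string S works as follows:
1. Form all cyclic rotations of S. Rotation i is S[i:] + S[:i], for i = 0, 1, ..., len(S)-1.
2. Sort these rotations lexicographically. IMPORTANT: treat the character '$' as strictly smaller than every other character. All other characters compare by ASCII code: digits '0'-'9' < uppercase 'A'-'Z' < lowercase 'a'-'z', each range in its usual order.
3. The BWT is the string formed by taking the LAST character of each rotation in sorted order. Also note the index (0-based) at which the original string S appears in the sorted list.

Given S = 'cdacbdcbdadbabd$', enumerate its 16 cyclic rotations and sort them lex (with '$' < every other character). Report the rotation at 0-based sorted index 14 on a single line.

Answer: dbabd$cdacbdcbda

Derivation:
All 16 rotations (rotation i = S[i:]+S[:i]):
  rot[0] = cdacbdcbdadbabd$
  rot[1] = dacbdcbdadbabd$c
  rot[2] = acbdcbdadbabd$cd
  rot[3] = cbdcbdadbabd$cda
  rot[4] = bdcbdadbabd$cdac
  rot[5] = dcbdadbabd$cdacb
  rot[6] = cbdadbabd$cdacbd
  rot[7] = bdadbabd$cdacbdc
  rot[8] = dadbabd$cdacbdcb
  rot[9] = adbabd$cdacbdcbd
  rot[10] = dbabd$cdacbdcbda
  rot[11] = babd$cdacbdcbdad
  rot[12] = abd$cdacbdcbdadb
  rot[13] = bd$cdacbdcbdadba
  rot[14] = d$cdacbdcbdadbab
  rot[15] = $cdacbdcbdadbabd
Sorted (with $ < everything):
  sorted[0] = $cdacbdcbdadbabd
  sorted[1] = abd$cdacbdcbdadb
  sorted[2] = acbdcbdadbabd$cd
  sorted[3] = adbabd$cdacbdcbd
  sorted[4] = babd$cdacbdcbdad
  sorted[5] = bd$cdacbdcbdadba
  sorted[6] = bdadbabd$cdacbdc
  sorted[7] = bdcbdadbabd$cdac
  sorted[8] = cbdadbabd$cdacbd
  sorted[9] = cbdcbdadbabd$cda
  sorted[10] = cdacbdcbdadbabd$
  sorted[11] = d$cdacbdcbdadbab
  sorted[12] = dacbdcbdadbabd$c
  sorted[13] = dadbabd$cdacbdcb
  sorted[14] = dbabd$cdacbdcbda
  sorted[15] = dcbdadbabd$cdacb
sorted[14] = dbabd$cdacbdcbda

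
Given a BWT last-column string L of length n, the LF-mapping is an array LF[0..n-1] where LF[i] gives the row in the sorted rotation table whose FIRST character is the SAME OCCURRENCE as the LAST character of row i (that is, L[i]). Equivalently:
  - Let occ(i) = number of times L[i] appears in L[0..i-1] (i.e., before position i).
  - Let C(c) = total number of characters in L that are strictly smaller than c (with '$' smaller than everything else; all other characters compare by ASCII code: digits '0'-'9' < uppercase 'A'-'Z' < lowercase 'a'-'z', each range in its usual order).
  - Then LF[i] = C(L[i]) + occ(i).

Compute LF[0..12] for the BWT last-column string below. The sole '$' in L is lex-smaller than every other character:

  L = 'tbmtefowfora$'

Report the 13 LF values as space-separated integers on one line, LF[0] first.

Answer: 10 2 6 11 3 4 7 12 5 8 9 1 0

Derivation:
Char counts: '$':1, 'a':1, 'b':1, 'e':1, 'f':2, 'm':1, 'o':2, 'r':1, 't':2, 'w':1
C (first-col start): C('$')=0, C('a')=1, C('b')=2, C('e')=3, C('f')=4, C('m')=6, C('o')=7, C('r')=9, C('t')=10, C('w')=12
L[0]='t': occ=0, LF[0]=C('t')+0=10+0=10
L[1]='b': occ=0, LF[1]=C('b')+0=2+0=2
L[2]='m': occ=0, LF[2]=C('m')+0=6+0=6
L[3]='t': occ=1, LF[3]=C('t')+1=10+1=11
L[4]='e': occ=0, LF[4]=C('e')+0=3+0=3
L[5]='f': occ=0, LF[5]=C('f')+0=4+0=4
L[6]='o': occ=0, LF[6]=C('o')+0=7+0=7
L[7]='w': occ=0, LF[7]=C('w')+0=12+0=12
L[8]='f': occ=1, LF[8]=C('f')+1=4+1=5
L[9]='o': occ=1, LF[9]=C('o')+1=7+1=8
L[10]='r': occ=0, LF[10]=C('r')+0=9+0=9
L[11]='a': occ=0, LF[11]=C('a')+0=1+0=1
L[12]='$': occ=0, LF[12]=C('$')+0=0+0=0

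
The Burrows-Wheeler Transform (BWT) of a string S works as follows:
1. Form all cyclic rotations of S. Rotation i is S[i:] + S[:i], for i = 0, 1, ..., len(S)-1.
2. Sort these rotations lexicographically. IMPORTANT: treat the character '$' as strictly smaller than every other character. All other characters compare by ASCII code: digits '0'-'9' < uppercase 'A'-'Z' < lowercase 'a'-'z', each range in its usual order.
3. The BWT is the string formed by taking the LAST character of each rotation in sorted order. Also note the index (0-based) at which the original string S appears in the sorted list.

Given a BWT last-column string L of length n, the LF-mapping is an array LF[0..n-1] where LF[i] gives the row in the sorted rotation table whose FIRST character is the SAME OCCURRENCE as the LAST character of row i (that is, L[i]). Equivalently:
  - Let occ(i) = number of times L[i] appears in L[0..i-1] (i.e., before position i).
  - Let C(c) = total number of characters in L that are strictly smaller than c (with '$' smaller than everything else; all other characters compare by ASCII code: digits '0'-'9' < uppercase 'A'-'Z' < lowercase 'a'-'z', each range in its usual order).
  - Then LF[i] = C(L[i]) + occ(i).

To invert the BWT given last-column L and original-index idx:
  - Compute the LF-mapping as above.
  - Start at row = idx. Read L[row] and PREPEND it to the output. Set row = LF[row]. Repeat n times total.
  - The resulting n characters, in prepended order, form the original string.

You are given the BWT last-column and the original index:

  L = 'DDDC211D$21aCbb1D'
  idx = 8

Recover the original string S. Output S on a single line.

Answer: CDC1D121bDbaD12D$

Derivation:
LF mapping: 9 10 11 7 5 1 2 12 0 6 3 14 8 15 16 4 13
Walk LF starting at row 8, prepending L[row]:
  step 1: row=8, L[8]='$', prepend. Next row=LF[8]=0
  step 2: row=0, L[0]='D', prepend. Next row=LF[0]=9
  step 3: row=9, L[9]='2', prepend. Next row=LF[9]=6
  step 4: row=6, L[6]='1', prepend. Next row=LF[6]=2
  step 5: row=2, L[2]='D', prepend. Next row=LF[2]=11
  step 6: row=11, L[11]='a', prepend. Next row=LF[11]=14
  step 7: row=14, L[14]='b', prepend. Next row=LF[14]=16
  step 8: row=16, L[16]='D', prepend. Next row=LF[16]=13
  step 9: row=13, L[13]='b', prepend. Next row=LF[13]=15
  step 10: row=15, L[15]='1', prepend. Next row=LF[15]=4
  step 11: row=4, L[4]='2', prepend. Next row=LF[4]=5
  step 12: row=5, L[5]='1', prepend. Next row=LF[5]=1
  step 13: row=1, L[1]='D', prepend. Next row=LF[1]=10
  step 14: row=10, L[10]='1', prepend. Next row=LF[10]=3
  step 15: row=3, L[3]='C', prepend. Next row=LF[3]=7
  step 16: row=7, L[7]='D', prepend. Next row=LF[7]=12
  step 17: row=12, L[12]='C', prepend. Next row=LF[12]=8
Reversed output: CDC1D121bDbaD12D$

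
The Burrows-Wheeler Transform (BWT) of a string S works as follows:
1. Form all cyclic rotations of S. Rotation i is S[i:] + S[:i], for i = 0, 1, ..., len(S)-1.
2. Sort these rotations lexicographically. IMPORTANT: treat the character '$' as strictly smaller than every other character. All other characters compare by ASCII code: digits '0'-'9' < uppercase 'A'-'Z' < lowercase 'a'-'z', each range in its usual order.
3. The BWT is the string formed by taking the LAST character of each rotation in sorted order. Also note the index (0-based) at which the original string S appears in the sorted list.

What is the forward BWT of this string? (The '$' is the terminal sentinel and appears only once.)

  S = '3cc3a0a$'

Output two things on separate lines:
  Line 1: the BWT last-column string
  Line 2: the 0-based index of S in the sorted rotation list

Answer: aac$03c3
3

Derivation:
All 8 rotations (rotation i = S[i:]+S[:i]):
  rot[0] = 3cc3a0a$
  rot[1] = cc3a0a$3
  rot[2] = c3a0a$3c
  rot[3] = 3a0a$3cc
  rot[4] = a0a$3cc3
  rot[5] = 0a$3cc3a
  rot[6] = a$3cc3a0
  rot[7] = $3cc3a0a
Sorted (with $ < everything):
  sorted[0] = $3cc3a0a  (last char: 'a')
  sorted[1] = 0a$3cc3a  (last char: 'a')
  sorted[2] = 3a0a$3cc  (last char: 'c')
  sorted[3] = 3cc3a0a$  (last char: '$')
  sorted[4] = a$3cc3a0  (last char: '0')
  sorted[5] = a0a$3cc3  (last char: '3')
  sorted[6] = c3a0a$3c  (last char: 'c')
  sorted[7] = cc3a0a$3  (last char: '3')
Last column: aac$03c3
Original string S is at sorted index 3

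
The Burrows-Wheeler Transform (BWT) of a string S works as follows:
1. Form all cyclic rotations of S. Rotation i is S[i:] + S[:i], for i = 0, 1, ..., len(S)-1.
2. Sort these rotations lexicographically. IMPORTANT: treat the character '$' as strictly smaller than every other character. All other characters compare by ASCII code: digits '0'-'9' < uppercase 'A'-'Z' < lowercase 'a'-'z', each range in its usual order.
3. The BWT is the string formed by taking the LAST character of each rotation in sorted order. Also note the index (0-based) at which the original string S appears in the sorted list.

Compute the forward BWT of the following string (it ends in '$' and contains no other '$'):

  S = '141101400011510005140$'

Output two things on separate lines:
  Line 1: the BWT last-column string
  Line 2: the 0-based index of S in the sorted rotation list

Answer: 044100010514050$111110
15

Derivation:
All 22 rotations (rotation i = S[i:]+S[:i]):
  rot[0] = 141101400011510005140$
  rot[1] = 41101400011510005140$1
  rot[2] = 1101400011510005140$14
  rot[3] = 101400011510005140$141
  rot[4] = 01400011510005140$1411
  rot[5] = 1400011510005140$14110
  rot[6] = 400011510005140$141101
  rot[7] = 00011510005140$1411014
  rot[8] = 0011510005140$14110140
  rot[9] = 011510005140$141101400
  rot[10] = 11510005140$1411014000
  rot[11] = 1510005140$14110140001
  rot[12] = 510005140$141101400011
  rot[13] = 10005140$1411014000115
  rot[14] = 0005140$14110140001151
  rot[15] = 005140$141101400011510
  rot[16] = 05140$1411014000115100
  rot[17] = 5140$14110140001151000
  rot[18] = 140$141101400011510005
  rot[19] = 40$1411014000115100051
  rot[20] = 0$14110140001151000514
  rot[21] = $141101400011510005140
Sorted (with $ < everything):
  sorted[0] = $141101400011510005140  (last char: '0')
  sorted[1] = 0$14110140001151000514  (last char: '4')
  sorted[2] = 00011510005140$1411014  (last char: '4')
  sorted[3] = 0005140$14110140001151  (last char: '1')
  sorted[4] = 0011510005140$14110140  (last char: '0')
  sorted[5] = 005140$141101400011510  (last char: '0')
  sorted[6] = 011510005140$141101400  (last char: '0')
  sorted[7] = 01400011510005140$1411  (last char: '1')
  sorted[8] = 05140$1411014000115100  (last char: '0')
  sorted[9] = 10005140$1411014000115  (last char: '5')
  sorted[10] = 101400011510005140$141  (last char: '1')
  sorted[11] = 1101400011510005140$14  (last char: '4')
  sorted[12] = 11510005140$1411014000  (last char: '0')
  sorted[13] = 140$141101400011510005  (last char: '5')
  sorted[14] = 1400011510005140$14110  (last char: '0')
  sorted[15] = 141101400011510005140$  (last char: '$')
  sorted[16] = 1510005140$14110140001  (last char: '1')
  sorted[17] = 40$1411014000115100051  (last char: '1')
  sorted[18] = 400011510005140$141101  (last char: '1')
  sorted[19] = 41101400011510005140$1  (last char: '1')
  sorted[20] = 510005140$141101400011  (last char: '1')
  sorted[21] = 5140$14110140001151000  (last char: '0')
Last column: 044100010514050$111110
Original string S is at sorted index 15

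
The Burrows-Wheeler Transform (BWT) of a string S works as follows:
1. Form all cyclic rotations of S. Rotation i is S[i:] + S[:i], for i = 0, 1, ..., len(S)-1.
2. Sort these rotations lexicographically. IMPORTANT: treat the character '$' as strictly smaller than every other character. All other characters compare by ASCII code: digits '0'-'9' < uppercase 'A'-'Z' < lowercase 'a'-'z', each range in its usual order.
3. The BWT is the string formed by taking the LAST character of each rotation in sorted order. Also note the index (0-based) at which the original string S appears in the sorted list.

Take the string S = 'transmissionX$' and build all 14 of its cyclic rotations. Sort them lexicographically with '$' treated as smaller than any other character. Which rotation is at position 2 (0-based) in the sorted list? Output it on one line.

All 14 rotations (rotation i = S[i:]+S[:i]):
  rot[0] = transmissionX$
  rot[1] = ransmissionX$t
  rot[2] = ansmissionX$tr
  rot[3] = nsmissionX$tra
  rot[4] = smissionX$tran
  rot[5] = missionX$trans
  rot[6] = issionX$transm
  rot[7] = ssionX$transmi
  rot[8] = sionX$transmis
  rot[9] = ionX$transmiss
  rot[10] = onX$transmissi
  rot[11] = nX$transmissio
  rot[12] = X$transmission
  rot[13] = $transmissionX
Sorted (with $ < everything):
  sorted[0] = $transmissionX
  sorted[1] = X$transmission
  sorted[2] = ansmissionX$tr
  sorted[3] = ionX$transmiss
  sorted[4] = issionX$transm
  sorted[5] = missionX$trans
  sorted[6] = nX$transmissio
  sorted[7] = nsmissionX$tra
  sorted[8] = onX$transmissi
  sorted[9] = ransmissionX$t
  sorted[10] = sionX$transmis
  sorted[11] = smissionX$tran
  sorted[12] = ssionX$transmi
  sorted[13] = transmissionX$
sorted[2] = ansmissionX$tr

Answer: ansmissionX$tr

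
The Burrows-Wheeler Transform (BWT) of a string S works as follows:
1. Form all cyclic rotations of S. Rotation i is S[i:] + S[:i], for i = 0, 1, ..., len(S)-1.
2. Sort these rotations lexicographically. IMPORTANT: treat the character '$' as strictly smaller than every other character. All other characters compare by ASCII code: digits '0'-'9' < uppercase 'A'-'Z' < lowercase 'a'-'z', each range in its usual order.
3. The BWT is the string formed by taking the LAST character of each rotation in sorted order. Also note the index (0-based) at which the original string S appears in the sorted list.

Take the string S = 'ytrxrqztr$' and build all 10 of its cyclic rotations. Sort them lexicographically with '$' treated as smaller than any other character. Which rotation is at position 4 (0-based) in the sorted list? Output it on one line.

Answer: rxrqztr$yt

Derivation:
All 10 rotations (rotation i = S[i:]+S[:i]):
  rot[0] = ytrxrqztr$
  rot[1] = trxrqztr$y
  rot[2] = rxrqztr$yt
  rot[3] = xrqztr$ytr
  rot[4] = rqztr$ytrx
  rot[5] = qztr$ytrxr
  rot[6] = ztr$ytrxrq
  rot[7] = tr$ytrxrqz
  rot[8] = r$ytrxrqzt
  rot[9] = $ytrxrqztr
Sorted (with $ < everything):
  sorted[0] = $ytrxrqztr
  sorted[1] = qztr$ytrxr
  sorted[2] = r$ytrxrqzt
  sorted[3] = rqztr$ytrx
  sorted[4] = rxrqztr$yt
  sorted[5] = tr$ytrxrqz
  sorted[6] = trxrqztr$y
  sorted[7] = xrqztr$ytr
  sorted[8] = ytrxrqztr$
  sorted[9] = ztr$ytrxrq
sorted[4] = rxrqztr$yt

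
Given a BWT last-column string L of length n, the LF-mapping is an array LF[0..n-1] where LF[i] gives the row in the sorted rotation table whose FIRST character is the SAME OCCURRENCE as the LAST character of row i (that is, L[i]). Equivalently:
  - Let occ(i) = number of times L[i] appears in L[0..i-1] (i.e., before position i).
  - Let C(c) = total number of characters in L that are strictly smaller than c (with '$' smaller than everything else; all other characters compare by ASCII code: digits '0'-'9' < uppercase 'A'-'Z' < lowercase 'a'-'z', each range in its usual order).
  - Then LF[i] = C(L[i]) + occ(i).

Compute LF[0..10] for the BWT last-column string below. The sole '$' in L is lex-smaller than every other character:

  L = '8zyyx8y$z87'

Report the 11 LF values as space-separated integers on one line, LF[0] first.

Char counts: '$':1, '7':1, '8':3, 'x':1, 'y':3, 'z':2
C (first-col start): C('$')=0, C('7')=1, C('8')=2, C('x')=5, C('y')=6, C('z')=9
L[0]='8': occ=0, LF[0]=C('8')+0=2+0=2
L[1]='z': occ=0, LF[1]=C('z')+0=9+0=9
L[2]='y': occ=0, LF[2]=C('y')+0=6+0=6
L[3]='y': occ=1, LF[3]=C('y')+1=6+1=7
L[4]='x': occ=0, LF[4]=C('x')+0=5+0=5
L[5]='8': occ=1, LF[5]=C('8')+1=2+1=3
L[6]='y': occ=2, LF[6]=C('y')+2=6+2=8
L[7]='$': occ=0, LF[7]=C('$')+0=0+0=0
L[8]='z': occ=1, LF[8]=C('z')+1=9+1=10
L[9]='8': occ=2, LF[9]=C('8')+2=2+2=4
L[10]='7': occ=0, LF[10]=C('7')+0=1+0=1

Answer: 2 9 6 7 5 3 8 0 10 4 1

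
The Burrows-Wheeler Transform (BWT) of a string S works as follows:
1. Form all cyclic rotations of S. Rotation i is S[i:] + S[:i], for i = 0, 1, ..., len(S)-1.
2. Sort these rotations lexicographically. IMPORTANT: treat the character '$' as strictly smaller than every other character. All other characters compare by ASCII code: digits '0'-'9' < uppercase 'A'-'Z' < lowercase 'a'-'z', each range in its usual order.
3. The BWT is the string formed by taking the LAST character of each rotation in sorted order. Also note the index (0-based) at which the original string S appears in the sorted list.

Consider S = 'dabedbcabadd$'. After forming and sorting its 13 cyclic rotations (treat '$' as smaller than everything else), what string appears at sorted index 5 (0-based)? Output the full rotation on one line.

Answer: bcabadd$dabed

Derivation:
All 13 rotations (rotation i = S[i:]+S[:i]):
  rot[0] = dabedbcabadd$
  rot[1] = abedbcabadd$d
  rot[2] = bedbcabadd$da
  rot[3] = edbcabadd$dab
  rot[4] = dbcabadd$dabe
  rot[5] = bcabadd$dabed
  rot[6] = cabadd$dabedb
  rot[7] = abadd$dabedbc
  rot[8] = badd$dabedbca
  rot[9] = add$dabedbcab
  rot[10] = dd$dabedbcaba
  rot[11] = d$dabedbcabad
  rot[12] = $dabedbcabadd
Sorted (with $ < everything):
  sorted[0] = $dabedbcabadd
  sorted[1] = abadd$dabedbc
  sorted[2] = abedbcabadd$d
  sorted[3] = add$dabedbcab
  sorted[4] = badd$dabedbca
  sorted[5] = bcabadd$dabed
  sorted[6] = bedbcabadd$da
  sorted[7] = cabadd$dabedb
  sorted[8] = d$dabedbcabad
  sorted[9] = dabedbcabadd$
  sorted[10] = dbcabadd$dabe
  sorted[11] = dd$dabedbcaba
  sorted[12] = edbcabadd$dab
sorted[5] = bcabadd$dabed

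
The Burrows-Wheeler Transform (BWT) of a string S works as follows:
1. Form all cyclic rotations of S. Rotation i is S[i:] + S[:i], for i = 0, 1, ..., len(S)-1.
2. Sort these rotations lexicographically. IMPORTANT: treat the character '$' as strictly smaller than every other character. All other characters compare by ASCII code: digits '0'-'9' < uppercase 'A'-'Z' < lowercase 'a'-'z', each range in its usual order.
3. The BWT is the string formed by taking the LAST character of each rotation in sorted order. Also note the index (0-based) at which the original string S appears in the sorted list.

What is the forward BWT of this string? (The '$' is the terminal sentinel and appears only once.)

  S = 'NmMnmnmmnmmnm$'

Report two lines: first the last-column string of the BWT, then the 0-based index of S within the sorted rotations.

Answer: mm$nNnnmmnmmmM
2

Derivation:
All 14 rotations (rotation i = S[i:]+S[:i]):
  rot[0] = NmMnmnmmnmmnm$
  rot[1] = mMnmnmmnmmnm$N
  rot[2] = Mnmnmmnmmnm$Nm
  rot[3] = nmnmmnmmnm$NmM
  rot[4] = mnmmnmmnm$NmMn
  rot[5] = nmmnmmnm$NmMnm
  rot[6] = mmnmmnm$NmMnmn
  rot[7] = mnmmnm$NmMnmnm
  rot[8] = nmmnm$NmMnmnmm
  rot[9] = mmnm$NmMnmnmmn
  rot[10] = mnm$NmMnmnmmnm
  rot[11] = nm$NmMnmnmmnmm
  rot[12] = m$NmMnmnmmnmmn
  rot[13] = $NmMnmnmmnmmnm
Sorted (with $ < everything):
  sorted[0] = $NmMnmnmmnmmnm  (last char: 'm')
  sorted[1] = Mnmnmmnmmnm$Nm  (last char: 'm')
  sorted[2] = NmMnmnmmnmmnm$  (last char: '$')
  sorted[3] = m$NmMnmnmmnmmn  (last char: 'n')
  sorted[4] = mMnmnmmnmmnm$N  (last char: 'N')
  sorted[5] = mmnm$NmMnmnmmn  (last char: 'n')
  sorted[6] = mmnmmnm$NmMnmn  (last char: 'n')
  sorted[7] = mnm$NmMnmnmmnm  (last char: 'm')
  sorted[8] = mnmmnm$NmMnmnm  (last char: 'm')
  sorted[9] = mnmmnmmnm$NmMn  (last char: 'n')
  sorted[10] = nm$NmMnmnmmnmm  (last char: 'm')
  sorted[11] = nmmnm$NmMnmnmm  (last char: 'm')
  sorted[12] = nmmnmmnm$NmMnm  (last char: 'm')
  sorted[13] = nmnmmnmmnm$NmM  (last char: 'M')
Last column: mm$nNnnmmnmmmM
Original string S is at sorted index 2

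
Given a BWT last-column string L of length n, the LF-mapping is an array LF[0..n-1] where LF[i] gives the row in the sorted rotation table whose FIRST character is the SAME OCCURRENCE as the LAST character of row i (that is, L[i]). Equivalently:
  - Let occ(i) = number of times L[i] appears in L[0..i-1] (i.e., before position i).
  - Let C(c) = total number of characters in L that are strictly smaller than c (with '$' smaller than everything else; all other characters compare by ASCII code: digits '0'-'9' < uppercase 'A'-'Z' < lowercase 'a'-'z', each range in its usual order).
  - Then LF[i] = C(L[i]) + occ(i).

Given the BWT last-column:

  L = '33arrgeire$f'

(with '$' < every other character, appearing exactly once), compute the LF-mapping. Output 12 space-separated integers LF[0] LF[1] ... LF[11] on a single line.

Answer: 1 2 3 9 10 7 4 8 11 5 0 6

Derivation:
Char counts: '$':1, '3':2, 'a':1, 'e':2, 'f':1, 'g':1, 'i':1, 'r':3
C (first-col start): C('$')=0, C('3')=1, C('a')=3, C('e')=4, C('f')=6, C('g')=7, C('i')=8, C('r')=9
L[0]='3': occ=0, LF[0]=C('3')+0=1+0=1
L[1]='3': occ=1, LF[1]=C('3')+1=1+1=2
L[2]='a': occ=0, LF[2]=C('a')+0=3+0=3
L[3]='r': occ=0, LF[3]=C('r')+0=9+0=9
L[4]='r': occ=1, LF[4]=C('r')+1=9+1=10
L[5]='g': occ=0, LF[5]=C('g')+0=7+0=7
L[6]='e': occ=0, LF[6]=C('e')+0=4+0=4
L[7]='i': occ=0, LF[7]=C('i')+0=8+0=8
L[8]='r': occ=2, LF[8]=C('r')+2=9+2=11
L[9]='e': occ=1, LF[9]=C('e')+1=4+1=5
L[10]='$': occ=0, LF[10]=C('$')+0=0+0=0
L[11]='f': occ=0, LF[11]=C('f')+0=6+0=6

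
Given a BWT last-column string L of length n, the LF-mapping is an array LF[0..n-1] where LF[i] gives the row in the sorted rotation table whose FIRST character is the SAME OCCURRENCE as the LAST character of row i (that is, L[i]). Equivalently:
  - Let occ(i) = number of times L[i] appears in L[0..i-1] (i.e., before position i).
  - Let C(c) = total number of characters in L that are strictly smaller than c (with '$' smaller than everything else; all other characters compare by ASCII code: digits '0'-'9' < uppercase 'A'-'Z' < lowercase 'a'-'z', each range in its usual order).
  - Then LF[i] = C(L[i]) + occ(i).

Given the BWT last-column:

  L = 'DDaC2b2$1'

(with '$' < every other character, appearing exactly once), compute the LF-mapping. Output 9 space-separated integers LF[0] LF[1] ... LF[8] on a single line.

Char counts: '$':1, '1':1, '2':2, 'C':1, 'D':2, 'a':1, 'b':1
C (first-col start): C('$')=0, C('1')=1, C('2')=2, C('C')=4, C('D')=5, C('a')=7, C('b')=8
L[0]='D': occ=0, LF[0]=C('D')+0=5+0=5
L[1]='D': occ=1, LF[1]=C('D')+1=5+1=6
L[2]='a': occ=0, LF[2]=C('a')+0=7+0=7
L[3]='C': occ=0, LF[3]=C('C')+0=4+0=4
L[4]='2': occ=0, LF[4]=C('2')+0=2+0=2
L[5]='b': occ=0, LF[5]=C('b')+0=8+0=8
L[6]='2': occ=1, LF[6]=C('2')+1=2+1=3
L[7]='$': occ=0, LF[7]=C('$')+0=0+0=0
L[8]='1': occ=0, LF[8]=C('1')+0=1+0=1

Answer: 5 6 7 4 2 8 3 0 1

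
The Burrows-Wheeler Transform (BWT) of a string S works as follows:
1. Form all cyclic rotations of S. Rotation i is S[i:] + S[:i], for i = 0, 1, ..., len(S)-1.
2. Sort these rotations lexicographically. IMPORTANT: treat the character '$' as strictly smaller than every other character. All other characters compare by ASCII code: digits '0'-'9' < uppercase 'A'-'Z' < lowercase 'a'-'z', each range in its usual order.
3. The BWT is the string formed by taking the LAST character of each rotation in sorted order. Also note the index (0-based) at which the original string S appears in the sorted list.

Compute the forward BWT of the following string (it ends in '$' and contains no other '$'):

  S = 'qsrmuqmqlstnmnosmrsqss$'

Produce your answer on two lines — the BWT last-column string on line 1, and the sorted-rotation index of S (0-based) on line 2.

Answer: sqnqsrtmnmu$ssmsorqqlsm
11

Derivation:
All 23 rotations (rotation i = S[i:]+S[:i]):
  rot[0] = qsrmuqmqlstnmnosmrsqss$
  rot[1] = srmuqmqlstnmnosmrsqss$q
  rot[2] = rmuqmqlstnmnosmrsqss$qs
  rot[3] = muqmqlstnmnosmrsqss$qsr
  rot[4] = uqmqlstnmnosmrsqss$qsrm
  rot[5] = qmqlstnmnosmrsqss$qsrmu
  rot[6] = mqlstnmnosmrsqss$qsrmuq
  rot[7] = qlstnmnosmrsqss$qsrmuqm
  rot[8] = lstnmnosmrsqss$qsrmuqmq
  rot[9] = stnmnosmrsqss$qsrmuqmql
  rot[10] = tnmnosmrsqss$qsrmuqmqls
  rot[11] = nmnosmrsqss$qsrmuqmqlst
  rot[12] = mnosmrsqss$qsrmuqmqlstn
  rot[13] = nosmrsqss$qsrmuqmqlstnm
  rot[14] = osmrsqss$qsrmuqmqlstnmn
  rot[15] = smrsqss$qsrmuqmqlstnmno
  rot[16] = mrsqss$qsrmuqmqlstnmnos
  rot[17] = rsqss$qsrmuqmqlstnmnosm
  rot[18] = sqss$qsrmuqmqlstnmnosmr
  rot[19] = qss$qsrmuqmqlstnmnosmrs
  rot[20] = ss$qsrmuqmqlstnmnosmrsq
  rot[21] = s$qsrmuqmqlstnmnosmrsqs
  rot[22] = $qsrmuqmqlstnmnosmrsqss
Sorted (with $ < everything):
  sorted[0] = $qsrmuqmqlstnmnosmrsqss  (last char: 's')
  sorted[1] = lstnmnosmrsqss$qsrmuqmq  (last char: 'q')
  sorted[2] = mnosmrsqss$qsrmuqmqlstn  (last char: 'n')
  sorted[3] = mqlstnmnosmrsqss$qsrmuq  (last char: 'q')
  sorted[4] = mrsqss$qsrmuqmqlstnmnos  (last char: 's')
  sorted[5] = muqmqlstnmnosmrsqss$qsr  (last char: 'r')
  sorted[6] = nmnosmrsqss$qsrmuqmqlst  (last char: 't')
  sorted[7] = nosmrsqss$qsrmuqmqlstnm  (last char: 'm')
  sorted[8] = osmrsqss$qsrmuqmqlstnmn  (last char: 'n')
  sorted[9] = qlstnmnosmrsqss$qsrmuqm  (last char: 'm')
  sorted[10] = qmqlstnmnosmrsqss$qsrmu  (last char: 'u')
  sorted[11] = qsrmuqmqlstnmnosmrsqss$  (last char: '$')
  sorted[12] = qss$qsrmuqmqlstnmnosmrs  (last char: 's')
  sorted[13] = rmuqmqlstnmnosmrsqss$qs  (last char: 's')
  sorted[14] = rsqss$qsrmuqmqlstnmnosm  (last char: 'm')
  sorted[15] = s$qsrmuqmqlstnmnosmrsqs  (last char: 's')
  sorted[16] = smrsqss$qsrmuqmqlstnmno  (last char: 'o')
  sorted[17] = sqss$qsrmuqmqlstnmnosmr  (last char: 'r')
  sorted[18] = srmuqmqlstnmnosmrsqss$q  (last char: 'q')
  sorted[19] = ss$qsrmuqmqlstnmnosmrsq  (last char: 'q')
  sorted[20] = stnmnosmrsqss$qsrmuqmql  (last char: 'l')
  sorted[21] = tnmnosmrsqss$qsrmuqmqls  (last char: 's')
  sorted[22] = uqmqlstnmnosmrsqss$qsrm  (last char: 'm')
Last column: sqnqsrtmnmu$ssmsorqqlsm
Original string S is at sorted index 11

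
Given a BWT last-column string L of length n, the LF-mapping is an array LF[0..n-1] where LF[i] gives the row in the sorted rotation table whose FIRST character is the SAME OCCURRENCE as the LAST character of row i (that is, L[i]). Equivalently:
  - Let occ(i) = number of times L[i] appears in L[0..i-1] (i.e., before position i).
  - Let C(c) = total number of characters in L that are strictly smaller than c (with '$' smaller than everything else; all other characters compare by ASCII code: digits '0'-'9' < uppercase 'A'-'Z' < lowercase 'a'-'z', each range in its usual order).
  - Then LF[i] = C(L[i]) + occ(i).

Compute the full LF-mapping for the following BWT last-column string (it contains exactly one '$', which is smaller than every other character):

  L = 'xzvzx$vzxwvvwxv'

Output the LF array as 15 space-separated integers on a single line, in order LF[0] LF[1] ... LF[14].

Char counts: '$':1, 'v':5, 'w':2, 'x':4, 'z':3
C (first-col start): C('$')=0, C('v')=1, C('w')=6, C('x')=8, C('z')=12
L[0]='x': occ=0, LF[0]=C('x')+0=8+0=8
L[1]='z': occ=0, LF[1]=C('z')+0=12+0=12
L[2]='v': occ=0, LF[2]=C('v')+0=1+0=1
L[3]='z': occ=1, LF[3]=C('z')+1=12+1=13
L[4]='x': occ=1, LF[4]=C('x')+1=8+1=9
L[5]='$': occ=0, LF[5]=C('$')+0=0+0=0
L[6]='v': occ=1, LF[6]=C('v')+1=1+1=2
L[7]='z': occ=2, LF[7]=C('z')+2=12+2=14
L[8]='x': occ=2, LF[8]=C('x')+2=8+2=10
L[9]='w': occ=0, LF[9]=C('w')+0=6+0=6
L[10]='v': occ=2, LF[10]=C('v')+2=1+2=3
L[11]='v': occ=3, LF[11]=C('v')+3=1+3=4
L[12]='w': occ=1, LF[12]=C('w')+1=6+1=7
L[13]='x': occ=3, LF[13]=C('x')+3=8+3=11
L[14]='v': occ=4, LF[14]=C('v')+4=1+4=5

Answer: 8 12 1 13 9 0 2 14 10 6 3 4 7 11 5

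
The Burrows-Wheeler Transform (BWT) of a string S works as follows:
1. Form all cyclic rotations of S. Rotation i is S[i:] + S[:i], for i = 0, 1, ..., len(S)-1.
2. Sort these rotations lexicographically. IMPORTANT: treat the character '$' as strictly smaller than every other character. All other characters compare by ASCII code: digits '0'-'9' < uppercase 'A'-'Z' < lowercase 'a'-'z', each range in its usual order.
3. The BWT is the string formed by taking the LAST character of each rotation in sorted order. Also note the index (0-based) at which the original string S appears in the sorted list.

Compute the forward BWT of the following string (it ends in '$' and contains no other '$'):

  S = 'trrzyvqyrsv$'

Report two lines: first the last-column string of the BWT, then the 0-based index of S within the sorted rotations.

Answer: vvtyrr$syqzr
6

Derivation:
All 12 rotations (rotation i = S[i:]+S[:i]):
  rot[0] = trrzyvqyrsv$
  rot[1] = rrzyvqyrsv$t
  rot[2] = rzyvqyrsv$tr
  rot[3] = zyvqyrsv$trr
  rot[4] = yvqyrsv$trrz
  rot[5] = vqyrsv$trrzy
  rot[6] = qyrsv$trrzyv
  rot[7] = yrsv$trrzyvq
  rot[8] = rsv$trrzyvqy
  rot[9] = sv$trrzyvqyr
  rot[10] = v$trrzyvqyrs
  rot[11] = $trrzyvqyrsv
Sorted (with $ < everything):
  sorted[0] = $trrzyvqyrsv  (last char: 'v')
  sorted[1] = qyrsv$trrzyv  (last char: 'v')
  sorted[2] = rrzyvqyrsv$t  (last char: 't')
  sorted[3] = rsv$trrzyvqy  (last char: 'y')
  sorted[4] = rzyvqyrsv$tr  (last char: 'r')
  sorted[5] = sv$trrzyvqyr  (last char: 'r')
  sorted[6] = trrzyvqyrsv$  (last char: '$')
  sorted[7] = v$trrzyvqyrs  (last char: 's')
  sorted[8] = vqyrsv$trrzy  (last char: 'y')
  sorted[9] = yrsv$trrzyvq  (last char: 'q')
  sorted[10] = yvqyrsv$trrz  (last char: 'z')
  sorted[11] = zyvqyrsv$trr  (last char: 'r')
Last column: vvtyrr$syqzr
Original string S is at sorted index 6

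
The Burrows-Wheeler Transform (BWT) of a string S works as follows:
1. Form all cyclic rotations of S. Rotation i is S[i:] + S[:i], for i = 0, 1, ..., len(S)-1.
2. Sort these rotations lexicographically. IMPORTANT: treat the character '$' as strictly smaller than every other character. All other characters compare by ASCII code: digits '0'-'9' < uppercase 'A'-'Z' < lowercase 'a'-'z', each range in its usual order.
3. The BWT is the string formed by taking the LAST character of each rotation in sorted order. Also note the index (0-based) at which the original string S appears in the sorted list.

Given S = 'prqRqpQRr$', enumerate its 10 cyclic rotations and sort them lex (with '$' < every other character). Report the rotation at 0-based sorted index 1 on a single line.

Answer: QRr$prqRqp

Derivation:
All 10 rotations (rotation i = S[i:]+S[:i]):
  rot[0] = prqRqpQRr$
  rot[1] = rqRqpQRr$p
  rot[2] = qRqpQRr$pr
  rot[3] = RqpQRr$prq
  rot[4] = qpQRr$prqR
  rot[5] = pQRr$prqRq
  rot[6] = QRr$prqRqp
  rot[7] = Rr$prqRqpQ
  rot[8] = r$prqRqpQR
  rot[9] = $prqRqpQRr
Sorted (with $ < everything):
  sorted[0] = $prqRqpQRr
  sorted[1] = QRr$prqRqp
  sorted[2] = RqpQRr$prq
  sorted[3] = Rr$prqRqpQ
  sorted[4] = pQRr$prqRq
  sorted[5] = prqRqpQRr$
  sorted[6] = qRqpQRr$pr
  sorted[7] = qpQRr$prqR
  sorted[8] = r$prqRqpQR
  sorted[9] = rqRqpQRr$p
sorted[1] = QRr$prqRqp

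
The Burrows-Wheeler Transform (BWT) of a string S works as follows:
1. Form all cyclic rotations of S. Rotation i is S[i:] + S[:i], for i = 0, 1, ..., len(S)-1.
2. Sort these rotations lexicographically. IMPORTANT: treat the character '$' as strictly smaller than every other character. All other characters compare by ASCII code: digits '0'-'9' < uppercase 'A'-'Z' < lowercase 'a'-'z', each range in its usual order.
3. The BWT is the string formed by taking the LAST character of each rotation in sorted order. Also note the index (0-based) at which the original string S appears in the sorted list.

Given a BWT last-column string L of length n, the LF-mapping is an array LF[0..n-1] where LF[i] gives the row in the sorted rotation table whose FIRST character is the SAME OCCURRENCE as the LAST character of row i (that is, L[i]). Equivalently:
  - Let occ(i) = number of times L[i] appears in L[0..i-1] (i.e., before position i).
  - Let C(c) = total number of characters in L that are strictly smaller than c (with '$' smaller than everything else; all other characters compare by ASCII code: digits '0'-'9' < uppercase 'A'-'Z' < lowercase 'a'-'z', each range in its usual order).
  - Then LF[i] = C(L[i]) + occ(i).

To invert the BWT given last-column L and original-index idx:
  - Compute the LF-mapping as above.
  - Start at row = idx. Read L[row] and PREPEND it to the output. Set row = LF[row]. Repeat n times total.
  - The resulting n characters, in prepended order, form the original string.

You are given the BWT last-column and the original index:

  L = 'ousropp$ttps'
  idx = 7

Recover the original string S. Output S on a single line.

Answer: soprppttsuo$

Derivation:
LF mapping: 1 11 7 6 2 3 4 0 9 10 5 8
Walk LF starting at row 7, prepending L[row]:
  step 1: row=7, L[7]='$', prepend. Next row=LF[7]=0
  step 2: row=0, L[0]='o', prepend. Next row=LF[0]=1
  step 3: row=1, L[1]='u', prepend. Next row=LF[1]=11
  step 4: row=11, L[11]='s', prepend. Next row=LF[11]=8
  step 5: row=8, L[8]='t', prepend. Next row=LF[8]=9
  step 6: row=9, L[9]='t', prepend. Next row=LF[9]=10
  step 7: row=10, L[10]='p', prepend. Next row=LF[10]=5
  step 8: row=5, L[5]='p', prepend. Next row=LF[5]=3
  step 9: row=3, L[3]='r', prepend. Next row=LF[3]=6
  step 10: row=6, L[6]='p', prepend. Next row=LF[6]=4
  step 11: row=4, L[4]='o', prepend. Next row=LF[4]=2
  step 12: row=2, L[2]='s', prepend. Next row=LF[2]=7
Reversed output: soprppttsuo$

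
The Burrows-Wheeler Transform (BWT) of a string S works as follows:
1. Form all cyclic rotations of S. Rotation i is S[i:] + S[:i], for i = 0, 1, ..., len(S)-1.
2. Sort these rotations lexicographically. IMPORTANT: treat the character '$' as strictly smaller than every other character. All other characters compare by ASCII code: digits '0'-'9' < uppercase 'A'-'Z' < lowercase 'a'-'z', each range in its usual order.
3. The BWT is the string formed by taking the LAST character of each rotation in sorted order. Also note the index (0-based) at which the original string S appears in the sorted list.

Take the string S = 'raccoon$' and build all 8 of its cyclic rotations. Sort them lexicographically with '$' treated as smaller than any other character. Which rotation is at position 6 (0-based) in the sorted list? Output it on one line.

Answer: oon$racc

Derivation:
All 8 rotations (rotation i = S[i:]+S[:i]):
  rot[0] = raccoon$
  rot[1] = accoon$r
  rot[2] = ccoon$ra
  rot[3] = coon$rac
  rot[4] = oon$racc
  rot[5] = on$racco
  rot[6] = n$raccoo
  rot[7] = $raccoon
Sorted (with $ < everything):
  sorted[0] = $raccoon
  sorted[1] = accoon$r
  sorted[2] = ccoon$ra
  sorted[3] = coon$rac
  sorted[4] = n$raccoo
  sorted[5] = on$racco
  sorted[6] = oon$racc
  sorted[7] = raccoon$
sorted[6] = oon$racc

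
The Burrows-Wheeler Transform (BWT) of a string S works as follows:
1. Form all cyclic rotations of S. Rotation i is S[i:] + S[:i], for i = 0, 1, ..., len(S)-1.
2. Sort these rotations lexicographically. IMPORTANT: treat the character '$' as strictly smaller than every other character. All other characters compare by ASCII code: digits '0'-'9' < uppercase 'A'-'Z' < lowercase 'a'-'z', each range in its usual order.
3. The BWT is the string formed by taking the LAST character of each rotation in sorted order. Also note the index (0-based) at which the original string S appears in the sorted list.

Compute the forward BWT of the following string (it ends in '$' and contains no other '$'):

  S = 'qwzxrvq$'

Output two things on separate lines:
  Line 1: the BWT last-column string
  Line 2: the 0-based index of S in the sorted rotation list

Answer: qv$xrqzw
2

Derivation:
All 8 rotations (rotation i = S[i:]+S[:i]):
  rot[0] = qwzxrvq$
  rot[1] = wzxrvq$q
  rot[2] = zxrvq$qw
  rot[3] = xrvq$qwz
  rot[4] = rvq$qwzx
  rot[5] = vq$qwzxr
  rot[6] = q$qwzxrv
  rot[7] = $qwzxrvq
Sorted (with $ < everything):
  sorted[0] = $qwzxrvq  (last char: 'q')
  sorted[1] = q$qwzxrv  (last char: 'v')
  sorted[2] = qwzxrvq$  (last char: '$')
  sorted[3] = rvq$qwzx  (last char: 'x')
  sorted[4] = vq$qwzxr  (last char: 'r')
  sorted[5] = wzxrvq$q  (last char: 'q')
  sorted[6] = xrvq$qwz  (last char: 'z')
  sorted[7] = zxrvq$qw  (last char: 'w')
Last column: qv$xrqzw
Original string S is at sorted index 2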